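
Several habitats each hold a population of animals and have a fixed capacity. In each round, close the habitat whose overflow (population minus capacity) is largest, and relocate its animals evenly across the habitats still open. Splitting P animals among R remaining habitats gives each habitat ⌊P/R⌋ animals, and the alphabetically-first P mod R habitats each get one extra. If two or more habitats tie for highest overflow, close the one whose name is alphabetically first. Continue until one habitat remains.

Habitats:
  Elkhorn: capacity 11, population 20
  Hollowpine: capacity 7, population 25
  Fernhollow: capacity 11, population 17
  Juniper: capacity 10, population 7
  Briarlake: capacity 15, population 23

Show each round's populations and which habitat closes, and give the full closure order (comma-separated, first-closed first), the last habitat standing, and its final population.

Closure order: Hollowpine, Briarlake, Elkhorn, Fernhollow
Last habitat: Juniper with 92 animals

Round 1: Briarlake=23 Elkhorn=20 Fernhollow=17 Hollowpine=25 Juniper=7 → close Hollowpine (overflow 18)
  25÷4 = 6 each, +1 to first 1
Round 2: Briarlake=30 Elkhorn=26 Fernhollow=23 Juniper=13 → close Briarlake (overflow 15)
  30÷3 = 10 each, +1 to first 0
Round 3: Elkhorn=36 Fernhollow=33 Juniper=23 → close Elkhorn (overflow 25)
  36÷2 = 18 each, +1 to first 0
Round 4: Fernhollow=51 Juniper=41 → close Fernhollow (overflow 40)
  51÷1 = 51 each, +1 to first 0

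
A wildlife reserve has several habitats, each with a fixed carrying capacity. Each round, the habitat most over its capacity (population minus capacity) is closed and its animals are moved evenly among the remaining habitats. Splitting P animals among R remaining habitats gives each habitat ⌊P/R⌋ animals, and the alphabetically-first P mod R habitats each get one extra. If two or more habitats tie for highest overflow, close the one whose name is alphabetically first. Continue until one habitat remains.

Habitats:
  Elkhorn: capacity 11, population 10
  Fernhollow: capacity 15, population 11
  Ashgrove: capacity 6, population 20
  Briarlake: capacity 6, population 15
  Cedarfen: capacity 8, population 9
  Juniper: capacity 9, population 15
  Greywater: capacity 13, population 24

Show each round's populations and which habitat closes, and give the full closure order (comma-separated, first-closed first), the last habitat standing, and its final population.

Round 1: Ashgrove=20 Briarlake=15 Cedarfen=9 Elkhorn=10 Fernhollow=11 Greywater=24 Juniper=15 → close Ashgrove (overflow 14)
  20÷6 = 3 each, +1 to first 2
Round 2: Briarlake=19 Cedarfen=13 Elkhorn=13 Fernhollow=14 Greywater=27 Juniper=18 → close Greywater (overflow 14)
  27÷5 = 5 each, +1 to first 2
Round 3: Briarlake=25 Cedarfen=19 Elkhorn=18 Fernhollow=19 Juniper=23 → close Briarlake (overflow 19)
  25÷4 = 6 each, +1 to first 1
Round 4: Cedarfen=26 Elkhorn=24 Fernhollow=25 Juniper=29 → close Juniper (overflow 20)
  29÷3 = 9 each, +1 to first 2
Round 5: Cedarfen=36 Elkhorn=34 Fernhollow=34 → close Cedarfen (overflow 28)
  36÷2 = 18 each, +1 to first 0
Round 6: Elkhorn=52 Fernhollow=52 → close Elkhorn (overflow 41)
  52÷1 = 52 each, +1 to first 0

Closure order: Ashgrove, Greywater, Briarlake, Juniper, Cedarfen, Elkhorn
Last habitat: Fernhollow with 104 animals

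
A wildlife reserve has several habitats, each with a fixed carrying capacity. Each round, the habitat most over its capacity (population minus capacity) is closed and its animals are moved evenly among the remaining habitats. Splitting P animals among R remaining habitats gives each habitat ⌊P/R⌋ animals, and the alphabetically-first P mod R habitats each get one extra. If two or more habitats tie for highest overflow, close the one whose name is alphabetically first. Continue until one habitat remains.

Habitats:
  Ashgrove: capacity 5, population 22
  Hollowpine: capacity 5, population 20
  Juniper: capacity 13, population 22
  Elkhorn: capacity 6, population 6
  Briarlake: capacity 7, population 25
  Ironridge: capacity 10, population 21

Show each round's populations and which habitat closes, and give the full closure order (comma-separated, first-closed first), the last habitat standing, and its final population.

Round 1: Ashgrove=22 Briarlake=25 Elkhorn=6 Hollowpine=20 Ironridge=21 Juniper=22 → close Briarlake (overflow 18)
  25÷5 = 5 each, +1 to first 0
Round 2: Ashgrove=27 Elkhorn=11 Hollowpine=25 Ironridge=26 Juniper=27 → close Ashgrove (overflow 22)
  27÷4 = 6 each, +1 to first 3
Round 3: Elkhorn=18 Hollowpine=32 Ironridge=33 Juniper=33 → close Hollowpine (overflow 27)
  32÷3 = 10 each, +1 to first 2
Round 4: Elkhorn=29 Ironridge=44 Juniper=43 → close Ironridge (overflow 34)
  44÷2 = 22 each, +1 to first 0
Round 5: Elkhorn=51 Juniper=65 → close Juniper (overflow 52)
  65÷1 = 65 each, +1 to first 0

Closure order: Briarlake, Ashgrove, Hollowpine, Ironridge, Juniper
Last habitat: Elkhorn with 116 animals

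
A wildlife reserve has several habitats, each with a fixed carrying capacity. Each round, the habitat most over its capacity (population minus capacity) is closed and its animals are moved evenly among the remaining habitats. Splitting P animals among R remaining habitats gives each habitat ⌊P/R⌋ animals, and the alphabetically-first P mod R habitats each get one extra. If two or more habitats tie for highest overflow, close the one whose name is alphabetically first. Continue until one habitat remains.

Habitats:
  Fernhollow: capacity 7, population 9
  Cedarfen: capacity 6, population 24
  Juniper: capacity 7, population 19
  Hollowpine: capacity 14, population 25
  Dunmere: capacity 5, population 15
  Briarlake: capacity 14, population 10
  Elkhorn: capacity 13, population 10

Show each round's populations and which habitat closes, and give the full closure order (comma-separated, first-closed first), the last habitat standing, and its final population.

Round 1: Briarlake=10 Cedarfen=24 Dunmere=15 Elkhorn=10 Fernhollow=9 Hollowpine=25 Juniper=19 → close Cedarfen (overflow 18)
  24÷6 = 4 each, +1 to first 0
Round 2: Briarlake=14 Dunmere=19 Elkhorn=14 Fernhollow=13 Hollowpine=29 Juniper=23 → close Juniper (overflow 16)
  23÷5 = 4 each, +1 to first 3
Round 3: Briarlake=19 Dunmere=24 Elkhorn=19 Fernhollow=17 Hollowpine=33 → close Dunmere (overflow 19)
  24÷4 = 6 each, +1 to first 0
Round 4: Briarlake=25 Elkhorn=25 Fernhollow=23 Hollowpine=39 → close Hollowpine (overflow 25)
  39÷3 = 13 each, +1 to first 0
Round 5: Briarlake=38 Elkhorn=38 Fernhollow=36 → close Fernhollow (overflow 29)
  36÷2 = 18 each, +1 to first 0
Round 6: Briarlake=56 Elkhorn=56 → close Elkhorn (overflow 43)
  56÷1 = 56 each, +1 to first 0

Closure order: Cedarfen, Juniper, Dunmere, Hollowpine, Fernhollow, Elkhorn
Last habitat: Briarlake with 112 animals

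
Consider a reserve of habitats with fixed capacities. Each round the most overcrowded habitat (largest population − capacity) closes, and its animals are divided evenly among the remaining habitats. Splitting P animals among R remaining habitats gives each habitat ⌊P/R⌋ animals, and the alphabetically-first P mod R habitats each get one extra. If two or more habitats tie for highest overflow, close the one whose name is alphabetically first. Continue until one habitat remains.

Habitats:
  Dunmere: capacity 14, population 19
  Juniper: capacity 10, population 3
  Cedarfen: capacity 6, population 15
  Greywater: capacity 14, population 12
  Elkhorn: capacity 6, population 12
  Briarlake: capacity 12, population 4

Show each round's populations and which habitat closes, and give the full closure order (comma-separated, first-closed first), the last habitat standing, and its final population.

Closure order: Cedarfen, Elkhorn, Dunmere, Greywater, Briarlake
Last habitat: Juniper with 65 animals

Round 1: Briarlake=4 Cedarfen=15 Dunmere=19 Elkhorn=12 Greywater=12 Juniper=3 → close Cedarfen (overflow 9)
  15÷5 = 3 each, +1 to first 0
Round 2: Briarlake=7 Dunmere=22 Elkhorn=15 Greywater=15 Juniper=6 → close Elkhorn (overflow 9)
  15÷4 = 3 each, +1 to first 3
Round 3: Briarlake=11 Dunmere=26 Greywater=19 Juniper=9 → close Dunmere (overflow 12)
  26÷3 = 8 each, +1 to first 2
Round 4: Briarlake=20 Greywater=28 Juniper=17 → close Greywater (overflow 14)
  28÷2 = 14 each, +1 to first 0
Round 5: Briarlake=34 Juniper=31 → close Briarlake (overflow 22)
  34÷1 = 34 each, +1 to first 0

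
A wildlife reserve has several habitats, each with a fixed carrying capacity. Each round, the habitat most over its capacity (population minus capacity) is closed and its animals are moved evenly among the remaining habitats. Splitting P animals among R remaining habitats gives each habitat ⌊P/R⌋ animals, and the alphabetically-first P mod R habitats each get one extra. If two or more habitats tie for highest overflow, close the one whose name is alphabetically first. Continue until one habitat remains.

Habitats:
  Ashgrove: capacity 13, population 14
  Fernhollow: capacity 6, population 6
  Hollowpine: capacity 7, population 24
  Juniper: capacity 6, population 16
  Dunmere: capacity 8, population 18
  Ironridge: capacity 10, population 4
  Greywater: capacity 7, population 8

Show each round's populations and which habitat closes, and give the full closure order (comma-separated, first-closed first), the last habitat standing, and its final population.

Round 1: Ashgrove=14 Dunmere=18 Fernhollow=6 Greywater=8 Hollowpine=24 Ironridge=4 Juniper=16 → close Hollowpine (overflow 17)
  24÷6 = 4 each, +1 to first 0
Round 2: Ashgrove=18 Dunmere=22 Fernhollow=10 Greywater=12 Ironridge=8 Juniper=20 → close Dunmere (overflow 14)
  22÷5 = 4 each, +1 to first 2
Round 3: Ashgrove=23 Fernhollow=15 Greywater=16 Ironridge=12 Juniper=24 → close Juniper (overflow 18)
  24÷4 = 6 each, +1 to first 0
Round 4: Ashgrove=29 Fernhollow=21 Greywater=22 Ironridge=18 → close Ashgrove (overflow 16)
  29÷3 = 9 each, +1 to first 2
Round 5: Fernhollow=31 Greywater=32 Ironridge=27 → close Fernhollow (overflow 25)
  31÷2 = 15 each, +1 to first 1
Round 6: Greywater=48 Ironridge=42 → close Greywater (overflow 41)
  48÷1 = 48 each, +1 to first 0

Closure order: Hollowpine, Dunmere, Juniper, Ashgrove, Fernhollow, Greywater
Last habitat: Ironridge with 90 animals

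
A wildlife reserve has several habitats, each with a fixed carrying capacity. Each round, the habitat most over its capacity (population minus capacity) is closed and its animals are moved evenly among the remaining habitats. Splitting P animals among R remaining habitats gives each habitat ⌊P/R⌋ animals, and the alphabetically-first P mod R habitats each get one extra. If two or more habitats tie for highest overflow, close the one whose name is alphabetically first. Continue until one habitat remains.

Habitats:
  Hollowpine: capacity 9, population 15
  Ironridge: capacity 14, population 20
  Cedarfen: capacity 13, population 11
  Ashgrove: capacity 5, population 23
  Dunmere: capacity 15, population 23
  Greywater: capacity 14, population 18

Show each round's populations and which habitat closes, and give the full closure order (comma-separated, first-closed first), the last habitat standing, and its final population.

Closure order: Ashgrove, Dunmere, Hollowpine, Greywater, Ironridge
Last habitat: Cedarfen with 110 animals

Round 1: Ashgrove=23 Cedarfen=11 Dunmere=23 Greywater=18 Hollowpine=15 Ironridge=20 → close Ashgrove (overflow 18)
  23÷5 = 4 each, +1 to first 3
Round 2: Cedarfen=16 Dunmere=28 Greywater=23 Hollowpine=19 Ironridge=24 → close Dunmere (overflow 13)
  28÷4 = 7 each, +1 to first 0
Round 3: Cedarfen=23 Greywater=30 Hollowpine=26 Ironridge=31 → close Hollowpine (overflow 17)
  26÷3 = 8 each, +1 to first 2
Round 4: Cedarfen=32 Greywater=39 Ironridge=39 → close Greywater (overflow 25)
  39÷2 = 19 each, +1 to first 1
Round 5: Cedarfen=52 Ironridge=58 → close Ironridge (overflow 44)
  58÷1 = 58 each, +1 to first 0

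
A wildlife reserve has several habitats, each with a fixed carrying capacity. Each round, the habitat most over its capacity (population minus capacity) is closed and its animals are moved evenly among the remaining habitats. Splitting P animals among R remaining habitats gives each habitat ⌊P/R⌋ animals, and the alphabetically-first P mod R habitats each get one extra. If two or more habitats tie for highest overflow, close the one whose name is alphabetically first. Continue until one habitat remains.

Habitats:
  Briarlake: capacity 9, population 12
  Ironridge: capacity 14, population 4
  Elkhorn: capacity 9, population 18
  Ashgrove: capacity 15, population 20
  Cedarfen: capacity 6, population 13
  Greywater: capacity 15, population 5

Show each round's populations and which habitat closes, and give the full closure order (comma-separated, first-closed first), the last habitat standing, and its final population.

Closure order: Elkhorn, Cedarfen, Ashgrove, Briarlake, Greywater
Last habitat: Ironridge with 72 animals

Round 1: Ashgrove=20 Briarlake=12 Cedarfen=13 Elkhorn=18 Greywater=5 Ironridge=4 → close Elkhorn (overflow 9)
  18÷5 = 3 each, +1 to first 3
Round 2: Ashgrove=24 Briarlake=16 Cedarfen=17 Greywater=8 Ironridge=7 → close Cedarfen (overflow 11)
  17÷4 = 4 each, +1 to first 1
Round 3: Ashgrove=29 Briarlake=20 Greywater=12 Ironridge=11 → close Ashgrove (overflow 14)
  29÷3 = 9 each, +1 to first 2
Round 4: Briarlake=30 Greywater=22 Ironridge=20 → close Briarlake (overflow 21)
  30÷2 = 15 each, +1 to first 0
Round 5: Greywater=37 Ironridge=35 → close Greywater (overflow 22)
  37÷1 = 37 each, +1 to first 0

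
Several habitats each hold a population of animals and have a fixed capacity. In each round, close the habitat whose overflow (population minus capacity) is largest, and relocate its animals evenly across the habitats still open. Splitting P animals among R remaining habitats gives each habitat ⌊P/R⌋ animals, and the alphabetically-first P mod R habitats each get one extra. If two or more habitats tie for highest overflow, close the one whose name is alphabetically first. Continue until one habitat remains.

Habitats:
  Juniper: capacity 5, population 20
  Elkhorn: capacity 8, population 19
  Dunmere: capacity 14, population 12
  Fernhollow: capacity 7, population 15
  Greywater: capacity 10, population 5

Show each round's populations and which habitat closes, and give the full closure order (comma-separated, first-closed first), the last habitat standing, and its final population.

Round 1: Dunmere=12 Elkhorn=19 Fernhollow=15 Greywater=5 Juniper=20 → close Juniper (overflow 15)
  20÷4 = 5 each, +1 to first 0
Round 2: Dunmere=17 Elkhorn=24 Fernhollow=20 Greywater=10 → close Elkhorn (overflow 16)
  24÷3 = 8 each, +1 to first 0
Round 3: Dunmere=25 Fernhollow=28 Greywater=18 → close Fernhollow (overflow 21)
  28÷2 = 14 each, +1 to first 0
Round 4: Dunmere=39 Greywater=32 → close Dunmere (overflow 25)
  39÷1 = 39 each, +1 to first 0

Closure order: Juniper, Elkhorn, Fernhollow, Dunmere
Last habitat: Greywater with 71 animals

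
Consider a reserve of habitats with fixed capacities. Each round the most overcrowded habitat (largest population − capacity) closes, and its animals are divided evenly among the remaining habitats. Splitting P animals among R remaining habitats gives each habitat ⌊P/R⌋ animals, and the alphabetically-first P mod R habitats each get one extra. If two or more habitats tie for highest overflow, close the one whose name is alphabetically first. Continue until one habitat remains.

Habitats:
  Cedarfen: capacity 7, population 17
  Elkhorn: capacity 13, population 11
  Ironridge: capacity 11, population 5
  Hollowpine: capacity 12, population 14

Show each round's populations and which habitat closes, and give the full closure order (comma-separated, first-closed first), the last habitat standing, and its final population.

Closure order: Cedarfen, Hollowpine, Elkhorn
Last habitat: Ironridge with 47 animals

Round 1: Cedarfen=17 Elkhorn=11 Hollowpine=14 Ironridge=5 → close Cedarfen (overflow 10)
  17÷3 = 5 each, +1 to first 2
Round 2: Elkhorn=17 Hollowpine=20 Ironridge=10 → close Hollowpine (overflow 8)
  20÷2 = 10 each, +1 to first 0
Round 3: Elkhorn=27 Ironridge=20 → close Elkhorn (overflow 14)
  27÷1 = 27 each, +1 to first 0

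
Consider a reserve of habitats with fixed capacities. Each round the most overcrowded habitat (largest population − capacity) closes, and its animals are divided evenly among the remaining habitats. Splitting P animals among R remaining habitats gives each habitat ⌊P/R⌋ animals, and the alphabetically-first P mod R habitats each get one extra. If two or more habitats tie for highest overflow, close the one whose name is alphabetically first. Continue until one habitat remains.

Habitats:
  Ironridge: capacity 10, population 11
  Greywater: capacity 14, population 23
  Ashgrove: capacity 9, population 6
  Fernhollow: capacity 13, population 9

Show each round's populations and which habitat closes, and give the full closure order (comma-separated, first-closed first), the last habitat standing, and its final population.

Round 1: Ashgrove=6 Fernhollow=9 Greywater=23 Ironridge=11 → close Greywater (overflow 9)
  23÷3 = 7 each, +1 to first 2
Round 2: Ashgrove=14 Fernhollow=17 Ironridge=18 → close Ironridge (overflow 8)
  18÷2 = 9 each, +1 to first 0
Round 3: Ashgrove=23 Fernhollow=26 → close Ashgrove (overflow 14)
  23÷1 = 23 each, +1 to first 0

Closure order: Greywater, Ironridge, Ashgrove
Last habitat: Fernhollow with 49 animals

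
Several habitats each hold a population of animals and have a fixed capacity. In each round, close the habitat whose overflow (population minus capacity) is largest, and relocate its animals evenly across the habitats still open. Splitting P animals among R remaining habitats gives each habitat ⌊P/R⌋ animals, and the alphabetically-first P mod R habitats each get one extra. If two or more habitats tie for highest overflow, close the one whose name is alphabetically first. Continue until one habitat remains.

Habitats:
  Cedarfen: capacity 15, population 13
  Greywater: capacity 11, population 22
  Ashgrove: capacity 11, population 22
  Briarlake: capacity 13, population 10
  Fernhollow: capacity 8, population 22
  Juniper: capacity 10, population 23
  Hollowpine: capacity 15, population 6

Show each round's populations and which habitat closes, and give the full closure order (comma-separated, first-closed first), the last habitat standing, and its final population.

Closure order: Fernhollow, Juniper, Ashgrove, Greywater, Cedarfen, Briarlake
Last habitat: Hollowpine with 118 animals

Round 1: Ashgrove=22 Briarlake=10 Cedarfen=13 Fernhollow=22 Greywater=22 Hollowpine=6 Juniper=23 → close Fernhollow (overflow 14)
  22÷6 = 3 each, +1 to first 4
Round 2: Ashgrove=26 Briarlake=14 Cedarfen=17 Greywater=26 Hollowpine=9 Juniper=26 → close Juniper (overflow 16)
  26÷5 = 5 each, +1 to first 1
Round 3: Ashgrove=32 Briarlake=19 Cedarfen=22 Greywater=31 Hollowpine=14 → close Ashgrove (overflow 21)
  32÷4 = 8 each, +1 to first 0
Round 4: Briarlake=27 Cedarfen=30 Greywater=39 Hollowpine=22 → close Greywater (overflow 28)
  39÷3 = 13 each, +1 to first 0
Round 5: Briarlake=40 Cedarfen=43 Hollowpine=35 → close Cedarfen (overflow 28)
  43÷2 = 21 each, +1 to first 1
Round 6: Briarlake=62 Hollowpine=56 → close Briarlake (overflow 49)
  62÷1 = 62 each, +1 to first 0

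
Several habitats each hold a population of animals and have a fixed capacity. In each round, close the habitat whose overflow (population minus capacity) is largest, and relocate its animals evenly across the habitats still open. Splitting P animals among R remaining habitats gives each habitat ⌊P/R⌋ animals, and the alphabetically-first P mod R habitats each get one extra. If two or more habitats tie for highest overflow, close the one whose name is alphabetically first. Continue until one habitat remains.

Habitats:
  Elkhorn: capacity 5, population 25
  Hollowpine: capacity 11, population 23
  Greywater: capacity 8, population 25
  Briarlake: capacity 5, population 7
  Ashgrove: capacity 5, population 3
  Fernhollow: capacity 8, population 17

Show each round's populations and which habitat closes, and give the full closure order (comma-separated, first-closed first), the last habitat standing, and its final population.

Closure order: Elkhorn, Greywater, Hollowpine, Fernhollow, Briarlake
Last habitat: Ashgrove with 100 animals

Round 1: Ashgrove=3 Briarlake=7 Elkhorn=25 Fernhollow=17 Greywater=25 Hollowpine=23 → close Elkhorn (overflow 20)
  25÷5 = 5 each, +1 to first 0
Round 2: Ashgrove=8 Briarlake=12 Fernhollow=22 Greywater=30 Hollowpine=28 → close Greywater (overflow 22)
  30÷4 = 7 each, +1 to first 2
Round 3: Ashgrove=16 Briarlake=20 Fernhollow=29 Hollowpine=35 → close Hollowpine (overflow 24)
  35÷3 = 11 each, +1 to first 2
Round 4: Ashgrove=28 Briarlake=32 Fernhollow=40 → close Fernhollow (overflow 32)
  40÷2 = 20 each, +1 to first 0
Round 5: Ashgrove=48 Briarlake=52 → close Briarlake (overflow 47)
  52÷1 = 52 each, +1 to first 0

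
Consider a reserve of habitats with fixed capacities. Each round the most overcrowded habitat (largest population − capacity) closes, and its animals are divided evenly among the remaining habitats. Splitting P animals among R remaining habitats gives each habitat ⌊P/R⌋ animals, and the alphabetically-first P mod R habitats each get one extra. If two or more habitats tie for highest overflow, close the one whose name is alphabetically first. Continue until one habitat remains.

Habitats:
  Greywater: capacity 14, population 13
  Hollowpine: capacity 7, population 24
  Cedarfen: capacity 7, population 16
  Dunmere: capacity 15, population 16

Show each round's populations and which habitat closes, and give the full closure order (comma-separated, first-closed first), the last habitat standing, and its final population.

Closure order: Hollowpine, Cedarfen, Dunmere
Last habitat: Greywater with 69 animals

Round 1: Cedarfen=16 Dunmere=16 Greywater=13 Hollowpine=24 → close Hollowpine (overflow 17)
  24÷3 = 8 each, +1 to first 0
Round 2: Cedarfen=24 Dunmere=24 Greywater=21 → close Cedarfen (overflow 17)
  24÷2 = 12 each, +1 to first 0
Round 3: Dunmere=36 Greywater=33 → close Dunmere (overflow 21)
  36÷1 = 36 each, +1 to first 0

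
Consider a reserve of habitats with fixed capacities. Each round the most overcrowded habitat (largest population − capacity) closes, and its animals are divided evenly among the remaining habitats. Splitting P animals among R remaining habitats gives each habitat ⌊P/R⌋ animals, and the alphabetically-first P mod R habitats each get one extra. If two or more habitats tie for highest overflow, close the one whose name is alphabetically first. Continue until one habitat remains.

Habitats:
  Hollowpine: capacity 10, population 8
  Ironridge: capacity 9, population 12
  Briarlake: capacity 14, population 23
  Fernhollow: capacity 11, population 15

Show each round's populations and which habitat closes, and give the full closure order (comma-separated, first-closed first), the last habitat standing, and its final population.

Closure order: Briarlake, Fernhollow, Ironridge
Last habitat: Hollowpine with 58 animals

Round 1: Briarlake=23 Fernhollow=15 Hollowpine=8 Ironridge=12 → close Briarlake (overflow 9)
  23÷3 = 7 each, +1 to first 2
Round 2: Fernhollow=23 Hollowpine=16 Ironridge=19 → close Fernhollow (overflow 12)
  23÷2 = 11 each, +1 to first 1
Round 3: Hollowpine=28 Ironridge=30 → close Ironridge (overflow 21)
  30÷1 = 30 each, +1 to first 0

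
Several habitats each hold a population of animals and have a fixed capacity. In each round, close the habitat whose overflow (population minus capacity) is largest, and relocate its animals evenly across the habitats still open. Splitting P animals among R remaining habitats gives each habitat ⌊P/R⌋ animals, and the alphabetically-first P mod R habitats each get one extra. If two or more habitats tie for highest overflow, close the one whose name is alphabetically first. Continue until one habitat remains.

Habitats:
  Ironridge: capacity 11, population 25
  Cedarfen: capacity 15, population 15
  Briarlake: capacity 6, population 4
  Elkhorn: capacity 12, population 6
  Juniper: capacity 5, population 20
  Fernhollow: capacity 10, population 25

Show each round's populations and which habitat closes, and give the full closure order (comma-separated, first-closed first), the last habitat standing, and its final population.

Closure order: Fernhollow, Juniper, Ironridge, Cedarfen, Briarlake
Last habitat: Elkhorn with 95 animals

Round 1: Briarlake=4 Cedarfen=15 Elkhorn=6 Fernhollow=25 Ironridge=25 Juniper=20 → close Fernhollow (overflow 15)
  25÷5 = 5 each, +1 to first 0
Round 2: Briarlake=9 Cedarfen=20 Elkhorn=11 Ironridge=30 Juniper=25 → close Juniper (overflow 20)
  25÷4 = 6 each, +1 to first 1
Round 3: Briarlake=16 Cedarfen=26 Elkhorn=17 Ironridge=36 → close Ironridge (overflow 25)
  36÷3 = 12 each, +1 to first 0
Round 4: Briarlake=28 Cedarfen=38 Elkhorn=29 → close Cedarfen (overflow 23)
  38÷2 = 19 each, +1 to first 0
Round 5: Briarlake=47 Elkhorn=48 → close Briarlake (overflow 41)
  47÷1 = 47 each, +1 to first 0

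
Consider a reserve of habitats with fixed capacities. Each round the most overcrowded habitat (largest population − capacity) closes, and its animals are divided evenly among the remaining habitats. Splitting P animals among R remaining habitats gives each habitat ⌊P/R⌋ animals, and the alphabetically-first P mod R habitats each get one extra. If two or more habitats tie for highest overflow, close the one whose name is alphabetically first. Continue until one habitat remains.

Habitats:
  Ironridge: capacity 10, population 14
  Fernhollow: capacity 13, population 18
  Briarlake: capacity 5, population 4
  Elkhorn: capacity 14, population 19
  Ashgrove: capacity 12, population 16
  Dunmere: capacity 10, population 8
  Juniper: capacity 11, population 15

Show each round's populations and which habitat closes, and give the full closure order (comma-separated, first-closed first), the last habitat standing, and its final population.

Closure order: Elkhorn, Ashgrove, Fernhollow, Ironridge, Juniper, Briarlake
Last habitat: Dunmere with 94 animals

Round 1: Ashgrove=16 Briarlake=4 Dunmere=8 Elkhorn=19 Fernhollow=18 Ironridge=14 Juniper=15 → close Elkhorn (overflow 5)
  19÷6 = 3 each, +1 to first 1
Round 2: Ashgrove=20 Briarlake=7 Dunmere=11 Fernhollow=21 Ironridge=17 Juniper=18 → close Ashgrove (overflow 8)
  20÷5 = 4 each, +1 to first 0
Round 3: Briarlake=11 Dunmere=15 Fernhollow=25 Ironridge=21 Juniper=22 → close Fernhollow (overflow 12)
  25÷4 = 6 each, +1 to first 1
Round 4: Briarlake=18 Dunmere=21 Ironridge=27 Juniper=28 → close Ironridge (overflow 17)
  27÷3 = 9 each, +1 to first 0
Round 5: Briarlake=27 Dunmere=30 Juniper=37 → close Juniper (overflow 26)
  37÷2 = 18 each, +1 to first 1
Round 6: Briarlake=46 Dunmere=48 → close Briarlake (overflow 41)
  46÷1 = 46 each, +1 to first 0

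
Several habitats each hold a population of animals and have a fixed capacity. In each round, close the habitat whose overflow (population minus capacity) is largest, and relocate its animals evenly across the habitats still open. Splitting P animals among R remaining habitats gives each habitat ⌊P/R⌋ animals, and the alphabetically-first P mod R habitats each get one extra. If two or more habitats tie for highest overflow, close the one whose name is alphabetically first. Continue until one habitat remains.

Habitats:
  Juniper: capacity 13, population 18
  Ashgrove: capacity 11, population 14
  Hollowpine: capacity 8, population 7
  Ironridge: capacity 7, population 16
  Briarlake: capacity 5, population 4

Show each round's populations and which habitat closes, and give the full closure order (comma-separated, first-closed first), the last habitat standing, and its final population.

Closure order: Ironridge, Juniper, Ashgrove, Briarlake
Last habitat: Hollowpine with 59 animals

Round 1: Ashgrove=14 Briarlake=4 Hollowpine=7 Ironridge=16 Juniper=18 → close Ironridge (overflow 9)
  16÷4 = 4 each, +1 to first 0
Round 2: Ashgrove=18 Briarlake=8 Hollowpine=11 Juniper=22 → close Juniper (overflow 9)
  22÷3 = 7 each, +1 to first 1
Round 3: Ashgrove=26 Briarlake=15 Hollowpine=18 → close Ashgrove (overflow 15)
  26÷2 = 13 each, +1 to first 0
Round 4: Briarlake=28 Hollowpine=31 → close Briarlake (overflow 23)
  28÷1 = 28 each, +1 to first 0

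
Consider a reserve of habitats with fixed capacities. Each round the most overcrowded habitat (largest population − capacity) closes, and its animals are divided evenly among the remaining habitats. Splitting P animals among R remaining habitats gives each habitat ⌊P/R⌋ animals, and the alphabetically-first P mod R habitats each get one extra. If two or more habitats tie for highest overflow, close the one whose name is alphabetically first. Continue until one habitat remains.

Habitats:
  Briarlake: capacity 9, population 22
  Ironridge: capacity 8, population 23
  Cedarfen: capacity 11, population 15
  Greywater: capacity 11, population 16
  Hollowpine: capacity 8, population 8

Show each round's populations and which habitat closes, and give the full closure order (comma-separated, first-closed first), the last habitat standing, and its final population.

Closure order: Ironridge, Briarlake, Cedarfen, Greywater
Last habitat: Hollowpine with 84 animals

Round 1: Briarlake=22 Cedarfen=15 Greywater=16 Hollowpine=8 Ironridge=23 → close Ironridge (overflow 15)
  23÷4 = 5 each, +1 to first 3
Round 2: Briarlake=28 Cedarfen=21 Greywater=22 Hollowpine=13 → close Briarlake (overflow 19)
  28÷3 = 9 each, +1 to first 1
Round 3: Cedarfen=31 Greywater=31 Hollowpine=22 → close Cedarfen (overflow 20)
  31÷2 = 15 each, +1 to first 1
Round 4: Greywater=47 Hollowpine=37 → close Greywater (overflow 36)
  47÷1 = 47 each, +1 to first 0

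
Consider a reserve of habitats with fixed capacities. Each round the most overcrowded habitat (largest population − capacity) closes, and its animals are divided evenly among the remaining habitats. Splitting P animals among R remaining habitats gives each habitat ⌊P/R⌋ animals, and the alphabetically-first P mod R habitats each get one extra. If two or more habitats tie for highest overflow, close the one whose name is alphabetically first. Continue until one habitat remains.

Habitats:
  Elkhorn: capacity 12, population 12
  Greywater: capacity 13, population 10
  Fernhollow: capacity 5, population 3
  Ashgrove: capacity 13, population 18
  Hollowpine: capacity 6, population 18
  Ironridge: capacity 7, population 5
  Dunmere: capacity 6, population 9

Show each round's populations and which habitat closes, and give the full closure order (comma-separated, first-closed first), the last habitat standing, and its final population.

Closure order: Hollowpine, Ashgrove, Dunmere, Elkhorn, Fernhollow, Ironridge
Last habitat: Greywater with 75 animals

Round 1: Ashgrove=18 Dunmere=9 Elkhorn=12 Fernhollow=3 Greywater=10 Hollowpine=18 Ironridge=5 → close Hollowpine (overflow 12)
  18÷6 = 3 each, +1 to first 0
Round 2: Ashgrove=21 Dunmere=12 Elkhorn=15 Fernhollow=6 Greywater=13 Ironridge=8 → close Ashgrove (overflow 8)
  21÷5 = 4 each, +1 to first 1
Round 3: Dunmere=17 Elkhorn=19 Fernhollow=10 Greywater=17 Ironridge=12 → close Dunmere (overflow 11)
  17÷4 = 4 each, +1 to first 1
Round 4: Elkhorn=24 Fernhollow=14 Greywater=21 Ironridge=16 → close Elkhorn (overflow 12)
  24÷3 = 8 each, +1 to first 0
Round 5: Fernhollow=22 Greywater=29 Ironridge=24 → close Fernhollow (overflow 17)
  22÷2 = 11 each, +1 to first 0
Round 6: Greywater=40 Ironridge=35 → close Ironridge (overflow 28)
  35÷1 = 35 each, +1 to first 0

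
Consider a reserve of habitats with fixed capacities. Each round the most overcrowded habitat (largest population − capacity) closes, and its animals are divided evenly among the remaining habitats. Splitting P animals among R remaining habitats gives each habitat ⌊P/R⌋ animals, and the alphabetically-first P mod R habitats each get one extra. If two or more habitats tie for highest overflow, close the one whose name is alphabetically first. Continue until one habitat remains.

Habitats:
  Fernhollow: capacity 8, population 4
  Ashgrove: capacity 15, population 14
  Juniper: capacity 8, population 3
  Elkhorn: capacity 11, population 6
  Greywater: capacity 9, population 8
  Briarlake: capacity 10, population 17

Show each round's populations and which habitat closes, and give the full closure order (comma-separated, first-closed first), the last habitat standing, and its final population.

Closure order: Briarlake, Ashgrove, Greywater, Elkhorn, Fernhollow
Last habitat: Juniper with 52 animals

Round 1: Ashgrove=14 Briarlake=17 Elkhorn=6 Fernhollow=4 Greywater=8 Juniper=3 → close Briarlake (overflow 7)
  17÷5 = 3 each, +1 to first 2
Round 2: Ashgrove=18 Elkhorn=10 Fernhollow=7 Greywater=11 Juniper=6 → close Ashgrove (overflow 3)
  18÷4 = 4 each, +1 to first 2
Round 3: Elkhorn=15 Fernhollow=12 Greywater=15 Juniper=10 → close Greywater (overflow 6)
  15÷3 = 5 each, +1 to first 0
Round 4: Elkhorn=20 Fernhollow=17 Juniper=15 → close Elkhorn (overflow 9)
  20÷2 = 10 each, +1 to first 0
Round 5: Fernhollow=27 Juniper=25 → close Fernhollow (overflow 19)
  27÷1 = 27 each, +1 to first 0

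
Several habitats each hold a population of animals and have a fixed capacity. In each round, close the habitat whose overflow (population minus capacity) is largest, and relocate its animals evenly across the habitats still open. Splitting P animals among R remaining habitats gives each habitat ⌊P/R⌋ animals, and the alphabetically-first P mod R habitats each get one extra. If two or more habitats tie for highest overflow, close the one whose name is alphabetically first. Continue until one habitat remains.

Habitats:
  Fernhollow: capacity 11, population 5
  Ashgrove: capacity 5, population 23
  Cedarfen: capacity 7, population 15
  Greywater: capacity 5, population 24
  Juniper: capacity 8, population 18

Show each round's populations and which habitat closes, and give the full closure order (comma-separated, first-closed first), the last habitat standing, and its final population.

Closure order: Greywater, Ashgrove, Juniper, Cedarfen
Last habitat: Fernhollow with 85 animals

Round 1: Ashgrove=23 Cedarfen=15 Fernhollow=5 Greywater=24 Juniper=18 → close Greywater (overflow 19)
  24÷4 = 6 each, +1 to first 0
Round 2: Ashgrove=29 Cedarfen=21 Fernhollow=11 Juniper=24 → close Ashgrove (overflow 24)
  29÷3 = 9 each, +1 to first 2
Round 3: Cedarfen=31 Fernhollow=21 Juniper=33 → close Juniper (overflow 25)
  33÷2 = 16 each, +1 to first 1
Round 4: Cedarfen=48 Fernhollow=37 → close Cedarfen (overflow 41)
  48÷1 = 48 each, +1 to first 0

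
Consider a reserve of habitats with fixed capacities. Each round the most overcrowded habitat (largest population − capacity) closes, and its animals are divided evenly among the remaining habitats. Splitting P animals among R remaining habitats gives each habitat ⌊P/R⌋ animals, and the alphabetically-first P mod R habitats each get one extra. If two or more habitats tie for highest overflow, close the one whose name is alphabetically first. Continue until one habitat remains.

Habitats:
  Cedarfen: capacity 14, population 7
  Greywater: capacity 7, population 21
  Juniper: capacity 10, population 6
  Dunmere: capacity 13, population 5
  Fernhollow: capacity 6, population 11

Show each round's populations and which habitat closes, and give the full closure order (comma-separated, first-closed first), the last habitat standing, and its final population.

Round 1: Cedarfen=7 Dunmere=5 Fernhollow=11 Greywater=21 Juniper=6 → close Greywater (overflow 14)
  21÷4 = 5 each, +1 to first 1
Round 2: Cedarfen=13 Dunmere=10 Fernhollow=16 Juniper=11 → close Fernhollow (overflow 10)
  16÷3 = 5 each, +1 to first 1
Round 3: Cedarfen=19 Dunmere=15 Juniper=16 → close Juniper (overflow 6)
  16÷2 = 8 each, +1 to first 0
Round 4: Cedarfen=27 Dunmere=23 → close Cedarfen (overflow 13)
  27÷1 = 27 each, +1 to first 0

Closure order: Greywater, Fernhollow, Juniper, Cedarfen
Last habitat: Dunmere with 50 animals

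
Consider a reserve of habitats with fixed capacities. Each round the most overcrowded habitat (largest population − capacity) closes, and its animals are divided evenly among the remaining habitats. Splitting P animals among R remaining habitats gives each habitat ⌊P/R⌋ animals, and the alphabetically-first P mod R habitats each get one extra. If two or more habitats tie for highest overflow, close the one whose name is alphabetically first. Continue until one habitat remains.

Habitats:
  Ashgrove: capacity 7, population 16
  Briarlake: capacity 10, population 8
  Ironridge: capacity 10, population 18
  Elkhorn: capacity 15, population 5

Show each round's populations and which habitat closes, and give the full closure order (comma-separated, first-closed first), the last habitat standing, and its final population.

Round 1: Ashgrove=16 Briarlake=8 Elkhorn=5 Ironridge=18 → close Ashgrove (overflow 9)
  16÷3 = 5 each, +1 to first 1
Round 2: Briarlake=14 Elkhorn=10 Ironridge=23 → close Ironridge (overflow 13)
  23÷2 = 11 each, +1 to first 1
Round 3: Briarlake=26 Elkhorn=21 → close Briarlake (overflow 16)
  26÷1 = 26 each, +1 to first 0

Closure order: Ashgrove, Ironridge, Briarlake
Last habitat: Elkhorn with 47 animals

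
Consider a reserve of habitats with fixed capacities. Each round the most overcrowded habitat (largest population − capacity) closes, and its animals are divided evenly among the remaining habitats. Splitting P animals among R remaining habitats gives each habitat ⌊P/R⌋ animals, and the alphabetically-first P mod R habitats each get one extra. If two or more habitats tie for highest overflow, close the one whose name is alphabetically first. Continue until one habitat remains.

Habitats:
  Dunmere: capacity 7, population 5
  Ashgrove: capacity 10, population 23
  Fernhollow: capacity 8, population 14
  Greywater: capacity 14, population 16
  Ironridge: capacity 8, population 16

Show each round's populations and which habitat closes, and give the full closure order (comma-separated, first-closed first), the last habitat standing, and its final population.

Closure order: Ashgrove, Ironridge, Fernhollow, Greywater
Last habitat: Dunmere with 74 animals

Round 1: Ashgrove=23 Dunmere=5 Fernhollow=14 Greywater=16 Ironridge=16 → close Ashgrove (overflow 13)
  23÷4 = 5 each, +1 to first 3
Round 2: Dunmere=11 Fernhollow=20 Greywater=22 Ironridge=21 → close Ironridge (overflow 13)
  21÷3 = 7 each, +1 to first 0
Round 3: Dunmere=18 Fernhollow=27 Greywater=29 → close Fernhollow (overflow 19)
  27÷2 = 13 each, +1 to first 1
Round 4: Dunmere=32 Greywater=42 → close Greywater (overflow 28)
  42÷1 = 42 each, +1 to first 0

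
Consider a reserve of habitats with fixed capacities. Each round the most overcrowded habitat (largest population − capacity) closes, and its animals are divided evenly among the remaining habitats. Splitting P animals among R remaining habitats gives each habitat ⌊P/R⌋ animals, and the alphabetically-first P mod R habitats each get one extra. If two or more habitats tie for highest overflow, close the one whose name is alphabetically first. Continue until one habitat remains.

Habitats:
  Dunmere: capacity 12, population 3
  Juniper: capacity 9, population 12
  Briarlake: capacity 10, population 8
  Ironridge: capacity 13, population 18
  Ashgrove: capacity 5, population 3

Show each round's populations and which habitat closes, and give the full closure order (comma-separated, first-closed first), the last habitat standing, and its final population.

Closure order: Ironridge, Juniper, Ashgrove, Briarlake
Last habitat: Dunmere with 44 animals

Round 1: Ashgrove=3 Briarlake=8 Dunmere=3 Ironridge=18 Juniper=12 → close Ironridge (overflow 5)
  18÷4 = 4 each, +1 to first 2
Round 2: Ashgrove=8 Briarlake=13 Dunmere=7 Juniper=16 → close Juniper (overflow 7)
  16÷3 = 5 each, +1 to first 1
Round 3: Ashgrove=14 Briarlake=18 Dunmere=12 → close Ashgrove (overflow 9)
  14÷2 = 7 each, +1 to first 0
Round 4: Briarlake=25 Dunmere=19 → close Briarlake (overflow 15)
  25÷1 = 25 each, +1 to first 0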